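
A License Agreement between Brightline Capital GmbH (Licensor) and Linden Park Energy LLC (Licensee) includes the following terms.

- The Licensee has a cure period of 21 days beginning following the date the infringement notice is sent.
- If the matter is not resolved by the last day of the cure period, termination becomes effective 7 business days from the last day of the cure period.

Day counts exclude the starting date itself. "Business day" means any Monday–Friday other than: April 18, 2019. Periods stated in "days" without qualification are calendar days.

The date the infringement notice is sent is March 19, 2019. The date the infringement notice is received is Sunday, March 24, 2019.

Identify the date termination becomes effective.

April 19, 2019

Adding 21 calendar days to March 19, 2019 gives April 9, 2019, which is the last day of the cure period.
The date termination becomes effective: 7 business days after Tuesday, April 9, 2019, skipping weekends and the listed holiday on Apr 18 — Apr 10, Apr 11, Apr 12, Apr 15, Apr 16, Apr 17, Apr 19 — lands on Friday, April 19, 2019.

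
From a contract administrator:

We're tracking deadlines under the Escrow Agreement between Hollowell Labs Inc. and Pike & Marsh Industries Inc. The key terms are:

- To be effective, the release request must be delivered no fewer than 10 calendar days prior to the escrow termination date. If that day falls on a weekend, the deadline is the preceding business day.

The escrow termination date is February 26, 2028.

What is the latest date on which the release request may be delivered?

February 16, 2028

Counting back 10 calendar days from February 26, 2028 gives February 16, 2028. That is a Wednesday, so no adjustment is needed.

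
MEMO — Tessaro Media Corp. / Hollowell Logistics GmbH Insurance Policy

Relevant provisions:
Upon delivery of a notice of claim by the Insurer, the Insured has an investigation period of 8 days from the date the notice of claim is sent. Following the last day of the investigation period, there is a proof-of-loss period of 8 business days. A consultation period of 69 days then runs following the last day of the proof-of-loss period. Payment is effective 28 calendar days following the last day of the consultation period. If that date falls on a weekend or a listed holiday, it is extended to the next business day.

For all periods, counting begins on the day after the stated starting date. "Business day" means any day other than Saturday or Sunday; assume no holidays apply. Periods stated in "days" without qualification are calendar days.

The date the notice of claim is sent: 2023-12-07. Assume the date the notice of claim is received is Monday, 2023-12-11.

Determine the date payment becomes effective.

2024-04-02

The last day of the investigation period: 2023-12-07 + 8 days = 2023-12-15.
The last day of the proof-of-loss period: 8 business days after Friday, 2023-12-15, skipping weekends — Dec 18, Dec 19, Dec 20, Dec 21, Dec 22, Dec 25, Dec 26, Dec 27 — lands on Wednesday, 2023-12-27.
Adding 69 calendar days to 2023-12-27 gives 2024-03-05, which is the last day of the consultation period.
The date payment becomes effective: 2024-03-05 + 28 days = 2024-04-02. 2024-04-02 is a Tuesday, so no roll-forward applies.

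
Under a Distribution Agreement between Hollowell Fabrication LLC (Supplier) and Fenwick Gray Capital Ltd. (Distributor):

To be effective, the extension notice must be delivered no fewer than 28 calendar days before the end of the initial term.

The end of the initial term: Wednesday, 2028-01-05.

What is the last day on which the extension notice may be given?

Counting back 28 calendar days from 2028-01-05 gives 2027-12-08.

2027-12-08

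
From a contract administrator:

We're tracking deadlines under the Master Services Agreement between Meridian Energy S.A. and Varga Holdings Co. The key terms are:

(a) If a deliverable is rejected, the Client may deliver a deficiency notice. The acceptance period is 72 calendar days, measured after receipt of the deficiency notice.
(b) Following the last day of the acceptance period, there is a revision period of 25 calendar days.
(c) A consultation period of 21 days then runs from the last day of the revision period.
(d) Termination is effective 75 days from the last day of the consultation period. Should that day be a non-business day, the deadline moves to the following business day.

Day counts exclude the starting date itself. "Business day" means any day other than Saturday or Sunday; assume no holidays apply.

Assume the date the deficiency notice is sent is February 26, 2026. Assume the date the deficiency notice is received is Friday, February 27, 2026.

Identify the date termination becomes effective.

The last day of the acceptance period: February 27, 2026 + 72 days = May 10, 2026.
The last day of the revision period: 25 calendar days after May 10, 2026 is June 4, 2026.
The last day of the consultation period: 21 calendar days after June 4, 2026 is June 25, 2026.
The date termination becomes effective: June 25, 2026 + 75 days = September 8, 2026. September 8, 2026 is a Tuesday, so no roll-forward applies.

September 8, 2026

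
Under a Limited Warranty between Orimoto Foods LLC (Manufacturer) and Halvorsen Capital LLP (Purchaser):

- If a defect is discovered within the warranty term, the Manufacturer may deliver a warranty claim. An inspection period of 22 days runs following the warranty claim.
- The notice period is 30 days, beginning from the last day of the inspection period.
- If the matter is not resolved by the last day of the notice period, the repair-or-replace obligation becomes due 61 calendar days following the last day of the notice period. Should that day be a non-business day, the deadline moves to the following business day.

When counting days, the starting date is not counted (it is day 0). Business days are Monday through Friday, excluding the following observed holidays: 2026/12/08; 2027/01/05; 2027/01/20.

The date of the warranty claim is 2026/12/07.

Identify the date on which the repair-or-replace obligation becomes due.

Adding 22 calendar days to 2026/12/07 gives 2026/12/29, which is the last day of the inspection period.
The last day of the notice period: 30 calendar days after 2026/12/29 is 2027/01/28.
The date on which the repair-or-replace obligation becomes due: 2027/01/28 + 61 days = 2027/03/30. 2027/03/30 is a Tuesday and is not a listed holiday, so no roll-forward applies.

2027/03/30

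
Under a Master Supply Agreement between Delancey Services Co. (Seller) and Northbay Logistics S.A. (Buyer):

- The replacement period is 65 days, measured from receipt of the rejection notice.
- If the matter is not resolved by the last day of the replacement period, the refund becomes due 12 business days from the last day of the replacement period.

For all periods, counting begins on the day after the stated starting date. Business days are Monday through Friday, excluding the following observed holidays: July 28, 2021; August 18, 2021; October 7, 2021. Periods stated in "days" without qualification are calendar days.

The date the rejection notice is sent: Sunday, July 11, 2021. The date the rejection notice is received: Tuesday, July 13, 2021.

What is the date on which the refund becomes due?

October 4, 2021

The last day of the replacement period: July 13, 2021 + 65 days = September 16, 2021.
The date on which the refund becomes due: 12 business days after Thursday, September 16, 2021, skipping weekends — Sep 17, Sep 20, Sep 21, Sep 22, …, Sep 30, Oct 1, Oct 4 — lands on Monday, October 4, 2021.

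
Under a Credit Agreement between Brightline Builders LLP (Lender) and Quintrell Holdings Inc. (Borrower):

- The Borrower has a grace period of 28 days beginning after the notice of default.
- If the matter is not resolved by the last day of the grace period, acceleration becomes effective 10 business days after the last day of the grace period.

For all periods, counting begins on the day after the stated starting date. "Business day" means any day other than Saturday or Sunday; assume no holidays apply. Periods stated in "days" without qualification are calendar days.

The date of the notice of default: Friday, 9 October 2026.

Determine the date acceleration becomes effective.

Adding 28 calendar days to 9 October 2026 gives 6 November 2026, which is the last day of the grace period.
From Friday, 6 November 2026, 10 business days (Nov 9, Nov 10, Nov 11, Nov 12, Nov 13, Nov 16, Nov 17, Nov 18, Nov 19, Nov 20, skipping weekends) brings us to Friday, 20 November 2026, which is the date acceleration becomes effective.

20 November 2026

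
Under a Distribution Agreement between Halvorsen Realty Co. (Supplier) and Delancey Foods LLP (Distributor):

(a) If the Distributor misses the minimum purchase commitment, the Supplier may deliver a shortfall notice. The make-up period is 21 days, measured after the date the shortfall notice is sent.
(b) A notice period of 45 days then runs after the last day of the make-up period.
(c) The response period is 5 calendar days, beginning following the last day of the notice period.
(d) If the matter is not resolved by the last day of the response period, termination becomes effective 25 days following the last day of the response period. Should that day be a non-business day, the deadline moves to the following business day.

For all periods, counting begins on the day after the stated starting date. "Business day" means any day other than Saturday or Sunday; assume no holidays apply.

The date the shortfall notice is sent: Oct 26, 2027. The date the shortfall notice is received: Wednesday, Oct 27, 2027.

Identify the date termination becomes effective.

The last day of the make-up period: Oct 26, 2027 + 21 days = Nov 16, 2027.
The last day of the notice period: Nov 16, 2027 + 45 days = Dec 31, 2027.
The last day of the response period: Dec 31, 2027 + 5 days = Jan 5, 2028.
The date termination becomes effective: Jan 5, 2028 + 25 days = Jan 30, 2028. That falls on a Sunday, so it rolls to the next business day, Monday, Jan 31, 2028.

Jan 31, 2028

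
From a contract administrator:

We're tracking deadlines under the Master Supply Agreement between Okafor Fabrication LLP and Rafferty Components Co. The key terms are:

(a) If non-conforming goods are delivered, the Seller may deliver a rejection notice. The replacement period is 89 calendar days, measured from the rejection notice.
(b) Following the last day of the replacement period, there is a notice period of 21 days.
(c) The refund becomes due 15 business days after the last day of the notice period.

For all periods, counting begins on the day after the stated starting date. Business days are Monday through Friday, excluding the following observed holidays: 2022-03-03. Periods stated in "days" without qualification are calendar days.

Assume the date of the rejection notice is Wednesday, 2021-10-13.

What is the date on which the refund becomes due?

2022-02-21

The last day of the replacement period: 2021-10-13 + 89 days = 2022-01-10.
The last day of the notice period: 21 calendar days after 2022-01-10 is 2022-01-31.
The date on which the refund becomes due: counting 15 business days from Monday, 2022-01-31 (Feb 1, Feb 2, Feb 3, Feb 4, …, Feb 17, Feb 18, Feb 21, skipping weekends) reaches Monday, 2022-02-21.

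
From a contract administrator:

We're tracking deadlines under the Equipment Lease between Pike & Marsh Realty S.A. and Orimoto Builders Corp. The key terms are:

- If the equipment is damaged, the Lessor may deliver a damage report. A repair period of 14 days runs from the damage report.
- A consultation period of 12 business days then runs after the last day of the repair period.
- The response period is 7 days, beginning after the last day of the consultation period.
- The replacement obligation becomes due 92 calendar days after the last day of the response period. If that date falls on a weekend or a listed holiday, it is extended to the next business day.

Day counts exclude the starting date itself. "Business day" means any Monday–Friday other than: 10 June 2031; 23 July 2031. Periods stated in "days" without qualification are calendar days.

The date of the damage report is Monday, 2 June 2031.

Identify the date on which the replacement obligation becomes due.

The last day of the repair period: 2 June 2031 + 14 days = 16 June 2031.
From Monday, 16 June 2031, 12 business days (Jun 17, Jun 18, Jun 19, Jun 20, …, Jun 30, Jul 1, Jul 2, skipping weekends) brings us to Wednesday, 2 July 2031, which is the last day of the consultation period.
Adding 7 calendar days to 2 July 2031 gives 9 July 2031, which is the last day of the response period.
Adding 92 calendar days to 9 July 2031 gives 9 October 2031, which is the date on which the replacement obligation becomes due. 9 October 2031 is a Thursday and is not a listed holiday, so no roll-forward applies.

9 October 2031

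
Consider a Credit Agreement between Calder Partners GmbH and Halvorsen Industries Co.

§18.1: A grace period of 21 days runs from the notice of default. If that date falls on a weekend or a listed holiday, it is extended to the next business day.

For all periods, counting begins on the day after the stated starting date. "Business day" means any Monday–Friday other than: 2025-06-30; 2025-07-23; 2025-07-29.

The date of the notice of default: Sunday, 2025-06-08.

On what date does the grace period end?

2025-07-01

Adding 21 calendar days to 2025-06-08 gives 2025-06-29, which is the last day of the grace period. That falls on a Sunday, so it rolls to the next business day, Tuesday, 2025-07-01.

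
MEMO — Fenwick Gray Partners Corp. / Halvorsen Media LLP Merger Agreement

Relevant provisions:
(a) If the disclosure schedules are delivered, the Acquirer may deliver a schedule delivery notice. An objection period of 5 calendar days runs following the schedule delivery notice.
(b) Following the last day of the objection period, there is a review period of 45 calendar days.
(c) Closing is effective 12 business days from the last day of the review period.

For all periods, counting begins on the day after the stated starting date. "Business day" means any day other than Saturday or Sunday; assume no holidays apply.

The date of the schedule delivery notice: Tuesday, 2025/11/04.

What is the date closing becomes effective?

The last day of the objection period: 5 calendar days after 2025/11/04 is 2025/11/09.
The last day of the review period: 2025/11/09 + 45 days = 2025/12/24.
The date closing becomes effective: 12 business days after Wednesday, 2025/12/24, skipping weekends — Dec 25, Dec 26, Dec 29, Dec 30, …, Jan 7, Jan 8, Jan 9 — lands on Friday, 2026/01/09.

2026/01/09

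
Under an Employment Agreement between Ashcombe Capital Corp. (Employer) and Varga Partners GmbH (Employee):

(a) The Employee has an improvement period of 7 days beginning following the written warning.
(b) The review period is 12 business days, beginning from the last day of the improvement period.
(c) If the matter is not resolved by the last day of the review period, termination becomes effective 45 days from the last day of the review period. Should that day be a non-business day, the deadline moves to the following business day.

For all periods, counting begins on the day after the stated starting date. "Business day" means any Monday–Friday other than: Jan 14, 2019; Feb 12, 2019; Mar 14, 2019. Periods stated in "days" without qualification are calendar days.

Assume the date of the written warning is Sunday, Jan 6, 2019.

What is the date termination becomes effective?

The last day of the improvement period: Jan 6, 2019 + 7 days = Jan 13, 2019.
The last day of the review period: counting 12 business days from Sunday, Jan 13, 2019 (Jan 15, Jan 16, Jan 17, Jan 18, …, Jan 28, Jan 29, Jan 30, skipping weekends and the listed holiday on Jan 14) reaches Wednesday, Jan 30, 2019.
The date termination becomes effective: Jan 30, 2019 + 45 days = Mar 16, 2019. That falls on a Saturday, so it rolls to the next business day, Monday, Mar 18, 2019.

Mar 18, 2019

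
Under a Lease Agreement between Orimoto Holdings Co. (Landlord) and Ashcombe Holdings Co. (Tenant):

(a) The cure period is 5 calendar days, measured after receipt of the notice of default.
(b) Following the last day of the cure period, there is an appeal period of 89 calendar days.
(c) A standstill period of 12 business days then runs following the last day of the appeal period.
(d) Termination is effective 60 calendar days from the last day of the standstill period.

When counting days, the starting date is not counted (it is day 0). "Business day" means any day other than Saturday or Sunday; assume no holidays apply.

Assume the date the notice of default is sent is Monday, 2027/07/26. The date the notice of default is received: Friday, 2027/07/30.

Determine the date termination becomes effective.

Adding 5 calendar days to 2027/07/30 gives 2027/08/04, which is the last day of the cure period.
The last day of the appeal period: 89 calendar days after 2027/08/04 is 2027/11/01.
The last day of the standstill period: counting 12 business days from Monday, 2027/11/01 (Nov 2, Nov 3, Nov 4, Nov 5, …, Nov 15, Nov 16, Nov 17, skipping weekends) reaches Wednesday, 2027/11/17.
The date termination becomes effective: 60 calendar days after 2027/11/17 is 2028/01/16.

2028/01/16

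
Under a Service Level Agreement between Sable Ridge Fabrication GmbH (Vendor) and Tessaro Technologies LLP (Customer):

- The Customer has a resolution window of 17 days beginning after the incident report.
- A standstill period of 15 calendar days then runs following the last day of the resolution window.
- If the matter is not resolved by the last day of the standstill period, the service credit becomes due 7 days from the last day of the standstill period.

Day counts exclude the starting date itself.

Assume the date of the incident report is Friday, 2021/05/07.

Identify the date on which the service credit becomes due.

The last day of the resolution window: 2021/05/07 + 17 days = 2021/05/24.
The last day of the standstill period: 15 calendar days after 2021/05/24 is 2021/06/08.
The date on which the service credit becomes due: 7 calendar days after 2021/06/08 is 2021/06/15.

2021/06/15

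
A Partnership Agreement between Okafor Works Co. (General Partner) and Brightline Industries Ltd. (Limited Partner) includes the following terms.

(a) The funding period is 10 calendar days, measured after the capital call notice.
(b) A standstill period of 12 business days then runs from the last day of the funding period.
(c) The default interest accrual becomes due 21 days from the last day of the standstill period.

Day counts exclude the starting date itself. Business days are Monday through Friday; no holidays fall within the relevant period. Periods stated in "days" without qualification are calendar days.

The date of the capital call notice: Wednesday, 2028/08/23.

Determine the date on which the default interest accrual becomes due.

Adding 10 calendar days to 2028/08/23 gives 2028/09/02, which is the last day of the funding period.
From Saturday, 2028/09/02, 12 business days (Sep 4, Sep 5, Sep 6, Sep 7, …, Sep 15, Sep 18, Sep 19, skipping weekends) brings us to Tuesday, 2028/09/19, which is the last day of the standstill period.
The date on which the default interest accrual becomes due: 21 calendar days after 2028/09/19 is 2028/10/10.

2028/10/10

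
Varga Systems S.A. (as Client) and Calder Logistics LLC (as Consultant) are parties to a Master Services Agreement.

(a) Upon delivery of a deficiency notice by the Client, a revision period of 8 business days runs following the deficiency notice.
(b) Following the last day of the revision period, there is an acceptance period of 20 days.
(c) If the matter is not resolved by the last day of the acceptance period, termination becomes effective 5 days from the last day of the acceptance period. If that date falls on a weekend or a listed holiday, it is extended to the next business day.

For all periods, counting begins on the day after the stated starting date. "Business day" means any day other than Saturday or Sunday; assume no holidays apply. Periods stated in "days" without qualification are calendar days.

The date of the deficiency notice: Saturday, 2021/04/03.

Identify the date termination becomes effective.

From Saturday, 2021/04/03, 8 business days (Apr 5, Apr 6, Apr 7, Apr 8, Apr 9, Apr 12, Apr 13, Apr 14, skipping weekends) brings us to Wednesday, 2021/04/14, which is the last day of the revision period.
The last day of the acceptance period: 2021/04/14 + 20 days = 2021/05/04.
The date termination becomes effective: 2021/05/04 + 5 days = 2021/05/09. That falls on a Sunday, so it rolls to the next business day, Monday, 2021/05/10.

2021/05/10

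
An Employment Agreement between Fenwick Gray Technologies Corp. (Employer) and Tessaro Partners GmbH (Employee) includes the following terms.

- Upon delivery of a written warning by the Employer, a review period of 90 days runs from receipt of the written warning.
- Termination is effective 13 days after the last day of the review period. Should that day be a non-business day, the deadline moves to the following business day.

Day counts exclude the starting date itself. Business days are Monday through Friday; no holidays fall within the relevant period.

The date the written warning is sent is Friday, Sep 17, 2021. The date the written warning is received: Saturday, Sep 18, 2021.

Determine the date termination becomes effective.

Adding 90 calendar days to Sep 18, 2021 gives Dec 17, 2021, which is the last day of the review period.
Adding 13 calendar days to Dec 17, 2021 gives Dec 30, 2021, which is the date termination becomes effective. Dec 30, 2021 is a Thursday, so no roll-forward applies.

Dec 30, 2021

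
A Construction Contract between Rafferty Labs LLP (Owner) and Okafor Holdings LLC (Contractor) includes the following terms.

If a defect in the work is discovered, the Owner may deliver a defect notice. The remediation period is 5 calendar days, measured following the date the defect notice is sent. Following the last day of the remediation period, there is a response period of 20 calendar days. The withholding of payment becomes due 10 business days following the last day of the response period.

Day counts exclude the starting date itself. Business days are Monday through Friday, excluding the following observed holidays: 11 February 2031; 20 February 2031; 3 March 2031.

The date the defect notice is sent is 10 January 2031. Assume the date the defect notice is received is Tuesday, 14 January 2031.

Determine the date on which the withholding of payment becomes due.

The last day of the remediation period: 5 calendar days after 10 January 2031 is 15 January 2031.
Adding 20 calendar days to 15 January 2031 gives 4 February 2031, which is the last day of the response period.
The date on which the withholding of payment becomes due: counting 10 business days from Tuesday, 4 February 2031 (Feb 5, Feb 6, Feb 7, Feb 10, Feb 12, Feb 13, Feb 14, Feb 17, Feb 18, Feb 19, skipping weekends and the listed holiday on Feb 11) reaches Wednesday, 19 February 2031.

19 February 2031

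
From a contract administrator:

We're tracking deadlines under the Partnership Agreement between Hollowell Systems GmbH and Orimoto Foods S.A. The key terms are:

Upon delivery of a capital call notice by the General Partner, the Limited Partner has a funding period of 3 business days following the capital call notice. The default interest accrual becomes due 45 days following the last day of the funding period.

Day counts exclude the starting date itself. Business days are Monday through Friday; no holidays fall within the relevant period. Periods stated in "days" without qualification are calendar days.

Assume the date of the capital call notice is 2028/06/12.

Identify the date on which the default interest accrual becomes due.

From Monday, 2028/06/12, 3 business days (Jun 13, Jun 14, Jun 15, skipping weekends) brings us to Thursday, 2028/06/15, which is the last day of the funding period.
Adding 45 calendar days to 2028/06/15 gives 2028/07/30, which is the date on which the default interest accrual becomes due.

2028/07/30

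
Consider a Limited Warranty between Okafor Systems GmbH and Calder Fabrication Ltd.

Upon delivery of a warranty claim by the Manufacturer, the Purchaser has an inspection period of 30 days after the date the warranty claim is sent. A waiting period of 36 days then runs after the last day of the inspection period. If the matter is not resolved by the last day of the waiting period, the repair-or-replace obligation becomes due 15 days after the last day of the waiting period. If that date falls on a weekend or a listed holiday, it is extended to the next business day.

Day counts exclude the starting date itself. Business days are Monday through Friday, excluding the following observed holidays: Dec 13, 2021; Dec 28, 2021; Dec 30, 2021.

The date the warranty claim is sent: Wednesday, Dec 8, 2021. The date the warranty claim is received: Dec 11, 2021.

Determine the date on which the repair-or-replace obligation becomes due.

Feb 28, 2022

The last day of the inspection period: Dec 8, 2021 + 30 days = Jan 7, 2022.
The last day of the waiting period: 36 calendar days after Jan 7, 2022 is Feb 12, 2022.
Adding 15 calendar days to Feb 12, 2022 gives Feb 27, 2022, which is the date on which the repair-or-replace obligation becomes due. That falls on a Sunday, so it rolls to the next business day, Monday, Feb 28, 2022.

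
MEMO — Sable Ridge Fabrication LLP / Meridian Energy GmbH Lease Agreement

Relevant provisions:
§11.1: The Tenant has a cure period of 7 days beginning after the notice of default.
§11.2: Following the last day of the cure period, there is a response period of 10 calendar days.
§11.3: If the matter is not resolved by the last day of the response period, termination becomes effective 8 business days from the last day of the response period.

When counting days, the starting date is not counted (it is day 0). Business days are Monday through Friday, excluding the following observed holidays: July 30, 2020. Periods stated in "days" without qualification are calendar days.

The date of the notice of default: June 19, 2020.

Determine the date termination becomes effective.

The last day of the cure period: 7 calendar days after June 19, 2020 is June 26, 2020.
The last day of the response period: June 26, 2020 + 10 days = July 6, 2020.
From Monday, July 6, 2020, 8 business days (Jul 7, Jul 8, Jul 9, Jul 10, Jul 13, Jul 14, Jul 15, Jul 16, skipping weekends) brings us to Thursday, July 16, 2020, which is the date termination becomes effective.

July 16, 2020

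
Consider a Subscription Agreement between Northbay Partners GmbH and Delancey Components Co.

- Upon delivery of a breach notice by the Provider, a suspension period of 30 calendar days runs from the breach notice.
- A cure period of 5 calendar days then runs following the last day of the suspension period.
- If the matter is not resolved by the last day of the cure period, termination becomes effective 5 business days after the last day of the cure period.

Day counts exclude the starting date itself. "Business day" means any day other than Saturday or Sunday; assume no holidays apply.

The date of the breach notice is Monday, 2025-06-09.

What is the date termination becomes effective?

2025-07-21

The last day of the suspension period: 2025-06-09 + 30 days = 2025-07-09.
The last day of the cure period: 2025-07-09 + 5 days = 2025-07-14.
From Monday, 2025-07-14, 5 business days (Jul 15, Jul 16, Jul 17, Jul 18, Jul 21, skipping weekends) brings us to Monday, 2025-07-21, which is the date termination becomes effective.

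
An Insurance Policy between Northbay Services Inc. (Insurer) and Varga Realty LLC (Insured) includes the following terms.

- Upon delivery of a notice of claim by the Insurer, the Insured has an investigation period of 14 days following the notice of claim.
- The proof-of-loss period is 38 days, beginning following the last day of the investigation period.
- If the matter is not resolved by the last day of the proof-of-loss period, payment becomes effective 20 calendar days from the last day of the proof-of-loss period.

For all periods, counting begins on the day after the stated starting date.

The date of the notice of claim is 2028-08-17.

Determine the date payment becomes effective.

2028-10-28

The last day of the investigation period: 2028-08-17 + 14 days = 2028-08-31.
The last day of the proof-of-loss period: 38 calendar days after 2028-08-31 is 2028-10-08.
Adding 20 calendar days to 2028-10-08 gives 2028-10-28, which is the date payment becomes effective.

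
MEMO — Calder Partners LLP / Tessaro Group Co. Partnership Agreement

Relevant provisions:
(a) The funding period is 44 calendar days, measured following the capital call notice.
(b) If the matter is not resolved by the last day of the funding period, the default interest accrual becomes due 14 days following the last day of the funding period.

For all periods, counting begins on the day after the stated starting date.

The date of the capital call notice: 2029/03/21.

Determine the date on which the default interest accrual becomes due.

2029/05/18

Adding 44 calendar days to 2029/03/21 gives 2029/05/04, which is the last day of the funding period.
The date on which the default interest accrual becomes due: 14 calendar days after 2029/05/04 is 2029/05/18.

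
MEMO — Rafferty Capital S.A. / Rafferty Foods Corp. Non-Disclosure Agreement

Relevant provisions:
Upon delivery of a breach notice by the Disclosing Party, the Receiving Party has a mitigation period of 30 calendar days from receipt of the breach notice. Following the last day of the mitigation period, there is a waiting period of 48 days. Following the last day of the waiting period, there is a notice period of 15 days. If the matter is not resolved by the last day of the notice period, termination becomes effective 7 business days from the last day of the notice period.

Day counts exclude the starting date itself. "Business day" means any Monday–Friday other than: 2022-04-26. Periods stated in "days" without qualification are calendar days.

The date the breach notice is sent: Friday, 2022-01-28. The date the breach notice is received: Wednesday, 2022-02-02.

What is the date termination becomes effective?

The last day of the mitigation period: 2022-02-02 + 30 days = 2022-03-04.
Adding 48 calendar days to 2022-03-04 gives 2022-04-21, which is the last day of the waiting period.
Adding 15 calendar days to 2022-04-21 gives 2022-05-06, which is the last day of the notice period.
From Friday, 2022-05-06, 7 business days (May 9, May 10, May 11, May 12, May 13, May 16, May 17, skipping weekends) brings us to Tuesday, 2022-05-17, which is the date termination becomes effective.

2022-05-17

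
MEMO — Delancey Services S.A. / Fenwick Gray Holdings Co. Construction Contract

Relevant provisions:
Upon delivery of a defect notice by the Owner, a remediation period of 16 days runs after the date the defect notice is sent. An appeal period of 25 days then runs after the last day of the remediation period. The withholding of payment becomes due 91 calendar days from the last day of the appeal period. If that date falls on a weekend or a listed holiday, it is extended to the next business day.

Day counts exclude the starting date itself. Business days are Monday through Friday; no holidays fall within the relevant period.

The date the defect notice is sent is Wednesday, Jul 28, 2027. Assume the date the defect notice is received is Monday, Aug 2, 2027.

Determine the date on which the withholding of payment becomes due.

Adding 16 calendar days to Jul 28, 2027 gives Aug 13, 2027, which is the last day of the remediation period.
Adding 25 calendar days to Aug 13, 2027 gives Sep 7, 2027, which is the last day of the appeal period.
The date on which the withholding of payment becomes due: 91 calendar days after Sep 7, 2027 is Dec 7, 2027. Dec 7, 2027 is a Tuesday, so no roll-forward applies.

Dec 7, 2027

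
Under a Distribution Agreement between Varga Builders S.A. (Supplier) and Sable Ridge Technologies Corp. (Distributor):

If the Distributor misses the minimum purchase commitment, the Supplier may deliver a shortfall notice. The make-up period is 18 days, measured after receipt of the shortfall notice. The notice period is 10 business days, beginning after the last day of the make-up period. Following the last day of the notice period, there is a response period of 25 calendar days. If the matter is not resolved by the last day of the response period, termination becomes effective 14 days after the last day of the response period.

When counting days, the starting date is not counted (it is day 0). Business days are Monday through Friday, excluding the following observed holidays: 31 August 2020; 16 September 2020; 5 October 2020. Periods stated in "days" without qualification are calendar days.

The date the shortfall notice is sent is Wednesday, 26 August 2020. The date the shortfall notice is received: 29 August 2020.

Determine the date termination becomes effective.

The last day of the make-up period: 18 calendar days after 29 August 2020 is 16 September 2020.
The last day of the notice period: counting 10 business days from Wednesday, 16 September 2020 (Sep 17, Sep 18, Sep 21, Sep 22, Sep 23, Sep 24, Sep 25, Sep 28, Sep 29, Sep 30, skipping weekends) reaches Wednesday, 30 September 2020.
The last day of the response period: 30 September 2020 + 25 days = 25 October 2020.
Adding 14 calendar days to 25 October 2020 gives 8 November 2020, which is the date termination becomes effective.

8 November 2020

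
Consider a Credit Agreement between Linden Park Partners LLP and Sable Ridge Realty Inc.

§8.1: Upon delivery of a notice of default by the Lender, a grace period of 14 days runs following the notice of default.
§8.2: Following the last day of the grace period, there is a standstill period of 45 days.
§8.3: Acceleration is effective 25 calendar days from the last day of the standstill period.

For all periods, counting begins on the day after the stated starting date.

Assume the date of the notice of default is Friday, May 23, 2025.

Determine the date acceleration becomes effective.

August 15, 2025

The last day of the grace period: 14 calendar days after May 23, 2025 is June 6, 2025.
Adding 45 calendar days to June 6, 2025 gives July 21, 2025, which is the last day of the standstill period.
The date acceleration becomes effective: 25 calendar days after July 21, 2025 is August 15, 2025.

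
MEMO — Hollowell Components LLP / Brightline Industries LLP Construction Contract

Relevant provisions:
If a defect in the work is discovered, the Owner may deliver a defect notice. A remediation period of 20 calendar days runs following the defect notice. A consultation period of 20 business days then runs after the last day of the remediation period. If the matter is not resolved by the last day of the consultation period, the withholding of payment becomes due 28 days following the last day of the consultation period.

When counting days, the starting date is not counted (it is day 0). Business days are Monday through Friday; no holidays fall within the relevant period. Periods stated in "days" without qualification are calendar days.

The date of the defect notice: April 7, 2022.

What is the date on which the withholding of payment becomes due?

June 22, 2022

The last day of the remediation period: April 7, 2022 + 20 days = April 27, 2022.
From Wednesday, April 27, 2022, 20 business days (Apr 28, Apr 29, May 2, May 3, …, May 23, May 24, May 25, skipping weekends) brings us to Wednesday, May 25, 2022, which is the last day of the consultation period.
The date on which the withholding of payment becomes due: 28 calendar days after May 25, 2022 is June 22, 2022.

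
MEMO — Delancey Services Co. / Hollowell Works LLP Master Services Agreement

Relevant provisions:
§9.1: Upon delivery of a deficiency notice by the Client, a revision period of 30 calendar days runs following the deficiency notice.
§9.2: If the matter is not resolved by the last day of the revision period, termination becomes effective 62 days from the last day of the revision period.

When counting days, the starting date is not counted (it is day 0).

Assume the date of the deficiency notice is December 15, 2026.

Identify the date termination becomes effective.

March 17, 2027

Adding 30 calendar days to December 15, 2026 gives January 14, 2027, which is the last day of the revision period.
The date termination becomes effective: 62 calendar days after January 14, 2027 is March 17, 2027.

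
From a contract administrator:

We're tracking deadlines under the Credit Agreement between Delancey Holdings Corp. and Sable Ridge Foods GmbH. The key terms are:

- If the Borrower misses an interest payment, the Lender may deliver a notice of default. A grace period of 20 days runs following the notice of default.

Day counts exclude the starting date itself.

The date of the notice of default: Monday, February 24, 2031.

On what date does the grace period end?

March 16, 2031

The last day of the grace period: 20 calendar days after February 24, 2031 is March 16, 2031.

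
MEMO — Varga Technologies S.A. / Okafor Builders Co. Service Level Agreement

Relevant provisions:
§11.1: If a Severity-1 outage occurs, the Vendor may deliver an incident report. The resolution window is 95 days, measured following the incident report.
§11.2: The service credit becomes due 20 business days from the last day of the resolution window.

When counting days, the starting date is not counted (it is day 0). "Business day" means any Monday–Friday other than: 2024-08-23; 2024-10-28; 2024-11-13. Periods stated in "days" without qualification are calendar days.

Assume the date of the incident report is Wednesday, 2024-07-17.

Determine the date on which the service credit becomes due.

2024-11-19

Adding 95 calendar days to 2024-07-17 gives 2024-10-20, which is the last day of the resolution window.
The date on which the service credit becomes due: 20 business days after Sunday, 2024-10-20, skipping weekends and the listed holidays on Oct 28, Nov 13 — Oct 21, Oct 22, Oct 23, Oct 24, …, Nov 15, Nov 18, Nov 19 — lands on Tuesday, 2024-11-19.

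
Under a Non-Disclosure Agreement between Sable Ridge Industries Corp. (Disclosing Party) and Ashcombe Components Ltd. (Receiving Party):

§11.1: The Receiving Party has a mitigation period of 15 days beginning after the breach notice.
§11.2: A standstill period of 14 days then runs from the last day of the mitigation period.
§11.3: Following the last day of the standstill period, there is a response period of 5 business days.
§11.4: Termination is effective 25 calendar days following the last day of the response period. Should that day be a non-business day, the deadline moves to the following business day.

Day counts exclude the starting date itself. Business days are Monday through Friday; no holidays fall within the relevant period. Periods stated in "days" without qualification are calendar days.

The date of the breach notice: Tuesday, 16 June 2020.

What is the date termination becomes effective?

Adding 15 calendar days to 16 June 2020 gives 1 July 2020, which is the last day of the mitigation period.
The last day of the standstill period: 1 July 2020 + 14 days = 15 July 2020.
The last day of the response period: 5 business days after Wednesday, 15 July 2020, skipping weekends — Jul 16, Jul 17, Jul 20, Jul 21, Jul 22 — lands on Wednesday, 22 July 2020.
The date termination becomes effective: 22 July 2020 + 25 days = 16 August 2020. That falls on a Sunday, so it rolls to the next business day, Monday, 17 August 2020.

17 August 2020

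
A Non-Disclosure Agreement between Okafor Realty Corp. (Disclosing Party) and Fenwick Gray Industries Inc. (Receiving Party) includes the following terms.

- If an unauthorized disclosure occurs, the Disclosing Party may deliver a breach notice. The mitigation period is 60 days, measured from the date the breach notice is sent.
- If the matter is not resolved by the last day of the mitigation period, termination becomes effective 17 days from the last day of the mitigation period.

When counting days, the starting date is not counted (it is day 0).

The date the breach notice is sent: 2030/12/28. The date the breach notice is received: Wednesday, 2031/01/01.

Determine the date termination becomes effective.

2031/03/15

The last day of the mitigation period: 2030/12/28 + 60 days = 2031/02/26.
The date termination becomes effective: 17 calendar days after 2031/02/26 is 2031/03/15.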